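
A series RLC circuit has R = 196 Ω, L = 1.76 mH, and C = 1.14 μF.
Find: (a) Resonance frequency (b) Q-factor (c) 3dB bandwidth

Step 1 — Resonance: ω₀ = 1/√(LC) = 1/√(0.00176·1.14e-06) = 2.232e+04 rad/s.
Step 2 — f₀ = ω₀/(2π) = 3553 Hz.
Step 3 — Series Q: Q = ω₀L/R = 2.232e+04·0.00176/196 = 0.2005.
Step 4 — Bandwidth: Δω = ω₀/Q = 1.114e+05 rad/s; BW = Δω/(2π) = 1.772e+04 Hz.

(a) f₀ = 3553 Hz  (b) Q = 0.2005  (c) BW = 1.772e+04 Hz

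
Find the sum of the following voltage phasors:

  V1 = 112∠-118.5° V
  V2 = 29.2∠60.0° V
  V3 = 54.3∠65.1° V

Step 1 — Convert each phasor to rectangular form:
  V1 = 112·(cos(-118.5°) + j·sin(-118.5°)) = -53.44 - j98.43 V
  V2 = 29.2·(cos(60.0°) + j·sin(60.0°)) = 14.6 + j25.29 V
  V3 = 54.3·(cos(65.1°) + j·sin(65.1°)) = 22.86 + j49.25 V
Step 2 — Sum components: V_total = -15.98 - j23.89 V.
Step 3 — Convert to polar: |V_total| = 28.74 V, ∠V_total = -123.8°.

V_total = 28.74∠-123.8° V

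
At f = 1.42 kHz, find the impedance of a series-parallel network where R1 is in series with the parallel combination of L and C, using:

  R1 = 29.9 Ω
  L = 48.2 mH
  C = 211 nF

Step 1 — Angular frequency: ω = 2π·f = 2π·1420 = 8922 rad/s.
Step 2 — Component impedances:
  R1: Z = R = 29.9 Ω
  L: Z = jωL = j·8922·0.0482 = 0 + j430 Ω
  C: Z = 1/(jωC) = -j/(ω·C) = 0 - j531.2 Ω
Step 3 — Parallel branch: L || C = 1/(1/L + 1/C) = 0 + j2259 Ω.
Step 4 — Series with R1: Z_total = R1 + (L || C) = 29.9 + j2259 Ω = 2259∠89.2° Ω.

Z = 29.9 + j2259 Ω = 2259∠89.2° Ω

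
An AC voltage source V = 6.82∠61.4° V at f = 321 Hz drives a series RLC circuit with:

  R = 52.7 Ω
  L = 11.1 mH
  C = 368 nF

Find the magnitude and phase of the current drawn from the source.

Step 1 — Angular frequency: ω = 2π·f = 2π·321 = 2017 rad/s.
Step 2 — Component impedances:
  R: Z = R = 52.7 Ω
  L: Z = jωL = j·2017·0.0111 = 0 + j22.39 Ω
  C: Z = 1/(jωC) = -j/(ω·C) = 0 - j1347 Ω
Step 3 — Series combination: Z_total = R + L + C = 52.7 - j1325 Ω = 1326∠-87.7° Ω.
Step 4 — Source phasor: V = 6.82∠61.4° V = 3.265 + j5.988 V.
Step 5 — Ohm's law: I = V / Z_total = (3.265 + j5.988) / (52.7 - j1325) = -0.004414 + j0.00264 A.
Step 6 — Convert to polar: |I| = 0.005143 A, ∠I = 149.1°.

I = 0.005143∠149.1° A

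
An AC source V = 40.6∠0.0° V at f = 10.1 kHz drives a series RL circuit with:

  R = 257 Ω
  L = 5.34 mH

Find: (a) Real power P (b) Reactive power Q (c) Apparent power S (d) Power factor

Step 1 — Angular frequency: ω = 2π·f = 2π·1.01e+04 = 6.346e+04 rad/s.
Step 2 — Component impedances:
  R: Z = R = 257 Ω
  L: Z = jωL = j·6.346e+04·0.00534 = 0 + j338.9 Ω
Step 3 — Series combination: Z_total = R + L = 257 + j338.9 Ω = 425.3∠52.8° Ω.
Step 4 — Source phasor: V = 40.6∠0.0° V = 40.6 V.
Step 5 — Current: I = V / Z = 0.05768 - j0.07606 A = 0.09546∠-52.8° A.
Step 6 — Complex power: S = V·I* = 2.342 + j3.088 VA.
Step 7 — Real power: P = Re(S) = 2.342 W.
Step 8 — Reactive power: Q = Im(S) = 3.088 VAR.
Step 9 — Apparent power: |S| = 3.876 VA.
Step 10 — Power factor: PF = P/|S| = 0.6043 (lagging).

(a) P = 2.342 W  (b) Q = 3.088 VAR  (c) S = 3.876 VA  (d) PF = 0.6043 (lagging)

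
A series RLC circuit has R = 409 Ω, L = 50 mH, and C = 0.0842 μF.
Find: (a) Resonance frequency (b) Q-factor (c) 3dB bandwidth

Step 1 — Resonance: ω₀ = 1/√(LC) = 1/√(0.05·8.42e-08) = 1.541e+04 rad/s.
Step 2 — f₀ = ω₀/(2π) = 2453 Hz.
Step 3 — Series Q: Q = ω₀L/R = 1.541e+04·0.05/409 = 1.884.
Step 4 — Bandwidth: Δω = ω₀/Q = 8180 rad/s; BW = Δω/(2π) = 1302 Hz.

(a) f₀ = 2453 Hz  (b) Q = 1.884  (c) BW = 1302 Hz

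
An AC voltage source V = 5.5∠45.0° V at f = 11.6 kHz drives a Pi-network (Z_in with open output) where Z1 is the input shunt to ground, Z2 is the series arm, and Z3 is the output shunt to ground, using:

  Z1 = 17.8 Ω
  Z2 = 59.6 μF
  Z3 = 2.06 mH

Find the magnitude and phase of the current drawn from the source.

Step 1 — Angular frequency: ω = 2π·f = 2π·1.16e+04 = 7.288e+04 rad/s.
Step 2 — Component impedances:
  Z1: Z = R = 17.8 Ω
  Z2: Z = 1/(jωC) = -j/(ω·C) = 0 - j0.2302 Ω
  Z3: Z = jωL = j·7.288e+04·0.00206 = 0 + j150.1 Ω
Step 3 — With open output, the series arm Z2 and the output shunt Z3 appear in series to ground: Z2 + Z3 = 0 + j149.9 Ω.
Step 4 — Parallel with input shunt Z1: Z_in = Z1 || (Z2 + Z3) = 17.55 + j2.084 Ω = 17.68∠6.8° Ω.
Step 5 — Source phasor: V = 5.5∠45.0° V = 3.889 + j3.889 V.
Step 6 — Ohm's law: I = V / Z_total = (3.889 + j3.889) / (17.55 + j2.084) = 0.2444 + j0.1925 A.
Step 7 — Convert to polar: |I| = 0.3112 A, ∠I = 38.2°.

I = 0.3112∠38.2° A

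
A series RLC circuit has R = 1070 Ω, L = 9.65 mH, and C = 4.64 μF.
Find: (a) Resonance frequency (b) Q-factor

Step 1 — Resonance condition Im(Z)=0 gives ω₀ = 1/√(LC).
Step 2 — ω₀ = 1/√(0.00965·4.64e-06) = 4726 rad/s.
Step 3 — f₀ = ω₀/(2π) = 752.1 Hz.
Step 4 — Series Q: Q = ω₀L/R = 4726·0.00965/1070 = 0.04262.

(a) f₀ = 752.1 Hz  (b) Q = 0.04262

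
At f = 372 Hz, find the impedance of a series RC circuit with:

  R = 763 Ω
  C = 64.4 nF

Step 1 — Angular frequency: ω = 2π·f = 2π·372 = 2337 rad/s.
Step 2 — Component impedances:
  R: Z = R = 763 Ω
  C: Z = 1/(jωC) = -j/(ω·C) = 0 - j6643 Ω
Step 3 — Series combination: Z_total = R + C = 763 - j6643 Ω = 6687∠-83.4° Ω.

Z = 763 - j6643 Ω = 6687∠-83.4° Ω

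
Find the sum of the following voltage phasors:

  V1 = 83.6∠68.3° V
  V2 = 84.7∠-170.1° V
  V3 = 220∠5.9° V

Step 1 — Convert each phasor to rectangular form:
  V1 = 83.6·(cos(68.3°) + j·sin(68.3°)) = 30.91 + j77.68 V
  V2 = 84.7·(cos(-170.1°) + j·sin(-170.1°)) = -83.44 - j14.56 V
  V3 = 220·(cos(5.9°) + j·sin(5.9°)) = 218.8 + j22.61 V
Step 2 — Sum components: V_total = 166.3 + j85.73 V.
Step 3 — Convert to polar: |V_total| = 187.1 V, ∠V_total = 27.3°.

V_total = 187.1∠27.3° V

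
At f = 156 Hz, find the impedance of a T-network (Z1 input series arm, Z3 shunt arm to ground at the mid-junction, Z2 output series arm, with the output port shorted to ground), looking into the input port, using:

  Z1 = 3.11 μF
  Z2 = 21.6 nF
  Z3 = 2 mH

Step 1 — Angular frequency: ω = 2π·f = 2π·156 = 980.2 rad/s.
Step 2 — Component impedances:
  Z1: Z = 1/(jωC) = -j/(ω·C) = 0 - j328 Ω
  Z2: Z = 1/(jωC) = -j/(ω·C) = 0 - j4.723e+04 Ω
  Z3: Z = jωL = j·980.2·0.002 = 0 + j1.96 Ω
Step 3 — With the output port shorted to ground, the output series arm Z2 runs from the junction to ground; the shunt arm Z3 also runs from the junction to ground. They appear in parallel: Z3 || Z2 = 0 + j1.96 Ω.
Step 4 — Series with input arm Z1: Z_in = Z1 + (Z3 || Z2) = 0 - j326.1 Ω = 326.1∠-90.0° Ω.

Z = 0 - j326.1 Ω = 326.1∠-90.0° Ω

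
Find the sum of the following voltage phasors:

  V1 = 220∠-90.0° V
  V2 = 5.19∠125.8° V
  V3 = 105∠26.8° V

Step 1 — Convert each phasor to rectangular form:
  V1 = 220·(cos(-90.0°) + j·sin(-90.0°)) = 0 - j220 V
  V2 = 5.19·(cos(125.8°) + j·sin(125.8°)) = -3.036 + j4.209 V
  V3 = 105·(cos(26.8°) + j·sin(26.8°)) = 93.72 + j47.34 V
Step 2 — Sum components: V_total = 90.69 - j168.4 V.
Step 3 — Convert to polar: |V_total| = 191.3 V, ∠V_total = -61.7°.

V_total = 191.3∠-61.7° V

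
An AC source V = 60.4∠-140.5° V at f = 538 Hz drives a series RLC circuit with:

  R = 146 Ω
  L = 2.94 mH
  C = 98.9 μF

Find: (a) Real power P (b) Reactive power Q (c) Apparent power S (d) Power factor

Step 1 — Angular frequency: ω = 2π·f = 2π·538 = 3380 rad/s.
Step 2 — Component impedances:
  R: Z = R = 146 Ω
  L: Z = jωL = j·3380·0.00294 = 0 + j9.938 Ω
  C: Z = 1/(jωC) = -j/(ω·C) = 0 - j2.991 Ω
Step 3 — Series combination: Z_total = R + L + C = 146 + j6.947 Ω = 146.2∠2.7° Ω.
Step 4 — Source phasor: V = 60.4∠-140.5° V = -46.61 - j38.42 V.
Step 5 — Current: I = V / Z = -0.331 - j0.2474 A = 0.4132∠-143.2° A.
Step 6 — Complex power: S = V·I* = 24.93 + j1.186 VA.
Step 7 — Real power: P = Re(S) = 24.93 W.
Step 8 — Reactive power: Q = Im(S) = 1.186 VAR.
Step 9 — Apparent power: |S| = 24.96 VA.
Step 10 — Power factor: PF = P/|S| = 0.9989 (lagging).

(a) P = 24.93 W  (b) Q = 1.186 VAR  (c) S = 24.96 VA  (d) PF = 0.9989 (lagging)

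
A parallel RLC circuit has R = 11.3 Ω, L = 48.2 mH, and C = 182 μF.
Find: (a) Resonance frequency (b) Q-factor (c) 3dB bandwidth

Step 1 — Resonance: ω₀ = 1/√(LC) = 1/√(0.0482·0.000182) = 337.6 rad/s.
Step 2 — f₀ = ω₀/(2π) = 53.74 Hz.
Step 3 — Parallel Q: Q = R/(ω₀L) = 11.3/(337.6·0.0482) = 0.6944.
Step 4 — Bandwidth: Δω = ω₀/Q = 486.2 rad/s; BW = Δω/(2π) = 77.39 Hz.

(a) f₀ = 53.74 Hz  (b) Q = 0.6944  (c) BW = 77.39 Hz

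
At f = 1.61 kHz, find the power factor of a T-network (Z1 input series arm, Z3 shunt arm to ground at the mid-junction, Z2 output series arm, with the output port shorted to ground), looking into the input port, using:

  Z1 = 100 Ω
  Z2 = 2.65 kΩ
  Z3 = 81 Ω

Step 1 — Angular frequency: ω = 2π·f = 2π·1610 = 1.012e+04 rad/s.
Step 2 — Component impedances:
  Z1: Z = R = 100 Ω
  Z2: Z = R = 2650 Ω
  Z3: Z = R = 81 Ω
Step 3 — With the output port shorted to ground, the output series arm Z2 runs from the junction to ground; the shunt arm Z3 also runs from the junction to ground. They appear in parallel: Z3 || Z2 = 78.6 Ω.
Step 4 — Series with input arm Z1: Z_in = Z1 + (Z3 || Z2) = 178.6 Ω = 178.6∠0.0° Ω.
Step 5 — Power factor: PF = cos(φ) = Re(Z)/|Z| = 178.6/178.6 = 1.
Step 6 — Type: Im(Z) = 0 ⇒ unity (phase φ = 0.0°).

PF = 1 (unity, φ = 0.0°)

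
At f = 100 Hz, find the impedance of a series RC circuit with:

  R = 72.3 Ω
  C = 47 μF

Step 1 — Angular frequency: ω = 2π·f = 2π·100 = 628.3 rad/s.
Step 2 — Component impedances:
  R: Z = R = 72.3 Ω
  C: Z = 1/(jωC) = -j/(ω·C) = 0 - j33.86 Ω
Step 3 — Series combination: Z_total = R + C = 72.3 - j33.86 Ω = 79.84∠-25.1° Ω.

Z = 72.3 - j33.86 Ω = 79.84∠-25.1° Ω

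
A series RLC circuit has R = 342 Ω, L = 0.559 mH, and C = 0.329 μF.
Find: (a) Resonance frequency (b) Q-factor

Step 1 — Resonance condition Im(Z)=0 gives ω₀ = 1/√(LC).
Step 2 — ω₀ = 1/√(0.000559·3.29e-07) = 7.374e+04 rad/s.
Step 3 — f₀ = ω₀/(2π) = 1.174e+04 Hz.
Step 4 — Series Q: Q = ω₀L/R = 7.374e+04·0.000559/342 = 0.1205.

(a) f₀ = 1.174e+04 Hz  (b) Q = 0.1205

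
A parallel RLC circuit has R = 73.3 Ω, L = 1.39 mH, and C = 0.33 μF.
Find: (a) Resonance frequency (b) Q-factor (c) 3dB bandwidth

Step 1 — Resonance: ω₀ = 1/√(LC) = 1/√(0.00139·3.3e-07) = 4.669e+04 rad/s.
Step 2 — f₀ = ω₀/(2π) = 7431 Hz.
Step 3 — Parallel Q: Q = R/(ω₀L) = 73.3/(4.669e+04·0.00139) = 1.129.
Step 4 — Bandwidth: Δω = ω₀/Q = 4.134e+04 rad/s; BW = Δω/(2π) = 6580 Hz.

(a) f₀ = 7431 Hz  (b) Q = 1.129  (c) BW = 6580 Hz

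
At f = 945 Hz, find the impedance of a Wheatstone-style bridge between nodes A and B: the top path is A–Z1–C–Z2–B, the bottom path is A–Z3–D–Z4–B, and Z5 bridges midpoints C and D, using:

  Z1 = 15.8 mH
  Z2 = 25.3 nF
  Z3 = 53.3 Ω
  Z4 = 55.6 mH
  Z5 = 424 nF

Step 1 — Angular frequency: ω = 2π·f = 2π·945 = 5938 rad/s.
Step 2 — Component impedances:
  Z1: Z = jωL = j·5938·0.0158 = 0 + j93.81 Ω
  Z2: Z = 1/(jωC) = -j/(ω·C) = 0 - j6657 Ω
  Z3: Z = R = 53.3 Ω
  Z4: Z = jωL = j·5938·0.0556 = 0 + j330.1 Ω
  Z5: Z = 1/(jωC) = -j/(ω·C) = 0 - j397.2 Ω
Step 3 — Bridge requires nodal analysis (the Z5 bridge couples midpoints C and D, so the two paths cannot be reduced to a simple series/parallel combination). Setting node B to ground and injecting 1 A at node A, the 3-node admittance system at A, C, D solves to V_A = Z_AB = 58.85 + j336.5 Ω = 341.6∠80.1° Ω.

Z = 58.85 + j336.5 Ω = 341.6∠80.1° Ω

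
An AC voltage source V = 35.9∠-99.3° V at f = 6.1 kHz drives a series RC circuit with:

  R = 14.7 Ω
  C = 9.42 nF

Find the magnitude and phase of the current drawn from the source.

Step 1 — Angular frequency: ω = 2π·f = 2π·6100 = 3.833e+04 rad/s.
Step 2 — Component impedances:
  R: Z = R = 14.7 Ω
  C: Z = 1/(jωC) = -j/(ω·C) = 0 - j2770 Ω
Step 3 — Series combination: Z_total = R + C = 14.7 - j2770 Ω = 2770∠-89.7° Ω.
Step 4 — Source phasor: V = 35.9∠-99.3° V = -5.802 - j35.43 V.
Step 5 — Ohm's law: I = V / Z_total = (-5.802 - j35.43) / (14.7 - j2770) = 0.01278 - j0.002162 A.
Step 6 — Convert to polar: |I| = 0.01296 A, ∠I = -9.6°.

I = 0.01296∠-9.6° A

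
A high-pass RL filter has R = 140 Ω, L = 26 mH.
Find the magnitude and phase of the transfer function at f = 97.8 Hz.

Step 1 — Angular frequency: ω = 2π·97.8 = 614.5 rad/s.
Step 2 — Transfer function: H(jω) = jωL/(R + jωL).
Step 3 — Numerator jωL = j·15.98; denominator R + jωL = 140 + j15.98.
Step 4 — H = 0.01286 + j0.1127.
Step 5 — Magnitude: |H| = 0.1134 (-18.9 dB); phase: φ = 83.5°.

|H| = 0.1134 (-18.9 dB), φ = 83.5°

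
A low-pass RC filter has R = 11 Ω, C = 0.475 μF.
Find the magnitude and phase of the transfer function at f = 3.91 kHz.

Step 1 — Angular frequency: ω = 2π·3910 = 2.457e+04 rad/s.
Step 2 — Transfer function: H(jω) = 1/(1 + jωRC).
Step 3 — Denominator: 1 + jωRC = 1 + j·2.457e+04·11·4.75e-07 = 1 + j0.1284.
Step 4 — H = 0.9838 - j0.1263.
Step 5 — Magnitude: |H| = 0.9919 (-0.1 dB); phase: φ = -7.3°.

|H| = 0.9919 (-0.1 dB), φ = -7.3°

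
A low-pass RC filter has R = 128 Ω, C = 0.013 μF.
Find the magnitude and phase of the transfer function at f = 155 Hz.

Step 1 — Angular frequency: ω = 2π·155 = 973.9 rad/s.
Step 2 — Transfer function: H(jω) = 1/(1 + jωRC).
Step 3 — Denominator: 1 + jωRC = 1 + j·973.9·128·1.3e-08 = 1 + j0.001621.
Step 4 — H = 1 - j0.001621.
Step 5 — Magnitude: |H| = 1 (-0.0 dB); phase: φ = -0.1°.

|H| = 1 (-0.0 dB), φ = -0.1°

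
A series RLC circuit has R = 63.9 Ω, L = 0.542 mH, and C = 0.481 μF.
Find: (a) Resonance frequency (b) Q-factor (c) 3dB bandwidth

Step 1 — Resonance: ω₀ = 1/√(LC) = 1/√(0.000542·4.81e-07) = 6.193e+04 rad/s.
Step 2 — f₀ = ω₀/(2π) = 9857 Hz.
Step 3 — Series Q: Q = ω₀L/R = 6.193e+04·0.000542/63.9 = 0.5253.
Step 4 — Bandwidth: Δω = ω₀/Q = 1.179e+05 rad/s; BW = Δω/(2π) = 1.876e+04 Hz.

(a) f₀ = 9857 Hz  (b) Q = 0.5253  (c) BW = 1.876e+04 Hz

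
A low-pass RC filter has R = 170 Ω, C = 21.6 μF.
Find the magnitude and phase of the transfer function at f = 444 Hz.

Step 1 — Angular frequency: ω = 2π·444 = 2790 rad/s.
Step 2 — Transfer function: H(jω) = 1/(1 + jωRC).
Step 3 — Denominator: 1 + jωRC = 1 + j·2790·170·2.16e-05 = 1 + j10.24.
Step 4 — H = 0.00944 - j0.0967.
Step 5 — Magnitude: |H| = 0.09716 (-20.3 dB); phase: φ = -84.4°.

|H| = 0.09716 (-20.3 dB), φ = -84.4°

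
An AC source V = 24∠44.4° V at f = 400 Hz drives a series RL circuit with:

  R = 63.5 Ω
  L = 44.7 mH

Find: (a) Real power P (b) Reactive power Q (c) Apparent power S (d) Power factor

Step 1 — Angular frequency: ω = 2π·f = 2π·400 = 2513 rad/s.
Step 2 — Component impedances:
  R: Z = R = 63.5 Ω
  L: Z = jωL = j·2513·0.0447 = 0 + j112.3 Ω
Step 3 — Series combination: Z_total = R + L = 63.5 + j112.3 Ω = 129∠60.5° Ω.
Step 4 — Source phasor: V = 24∠44.4° V = 17.15 + j16.79 V.
Step 5 — Current: I = V / Z = 0.1787 - j0.05165 A = 0.186∠-16.1° A.
Step 6 — Complex power: S = V·I* = 2.196 + j3.886 VA.
Step 7 — Real power: P = Re(S) = 2.196 W.
Step 8 — Reactive power: Q = Im(S) = 3.886 VAR.
Step 9 — Apparent power: |S| = 4.463 VA.
Step 10 — Power factor: PF = P/|S| = 0.4921 (lagging).

(a) P = 2.196 W  (b) Q = 3.886 VAR  (c) S = 4.463 VA  (d) PF = 0.4921 (lagging)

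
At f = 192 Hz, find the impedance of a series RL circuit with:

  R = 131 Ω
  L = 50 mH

Step 1 — Angular frequency: ω = 2π·f = 2π·192 = 1206 rad/s.
Step 2 — Component impedances:
  R: Z = R = 131 Ω
  L: Z = jωL = j·1206·0.05 = 0 + j60.32 Ω
Step 3 — Series combination: Z_total = R + L = 131 + j60.32 Ω = 144.2∠24.7° Ω.

Z = 131 + j60.32 Ω = 144.2∠24.7° Ω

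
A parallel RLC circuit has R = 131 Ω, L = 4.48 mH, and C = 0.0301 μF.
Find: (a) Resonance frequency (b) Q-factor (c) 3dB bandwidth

Step 1 — Resonance: ω₀ = 1/√(LC) = 1/√(0.00448·3.01e-08) = 8.611e+04 rad/s.
Step 2 — f₀ = ω₀/(2π) = 1.371e+04 Hz.
Step 3 — Parallel Q: Q = R/(ω₀L) = 131/(8.611e+04·0.00448) = 0.3396.
Step 4 — Bandwidth: Δω = ω₀/Q = 2.536e+05 rad/s; BW = Δω/(2π) = 4.036e+04 Hz.

(a) f₀ = 1.371e+04 Hz  (b) Q = 0.3396  (c) BW = 4.036e+04 Hz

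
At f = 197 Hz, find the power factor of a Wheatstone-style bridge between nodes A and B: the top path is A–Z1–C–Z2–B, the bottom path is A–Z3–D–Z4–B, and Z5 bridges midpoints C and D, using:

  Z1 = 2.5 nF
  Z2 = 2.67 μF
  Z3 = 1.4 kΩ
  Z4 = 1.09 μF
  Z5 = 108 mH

Step 1 — Angular frequency: ω = 2π·f = 2π·197 = 1238 rad/s.
Step 2 — Component impedances:
  Z1: Z = 1/(jωC) = -j/(ω·C) = 0 - j3.232e+05 Ω
  Z2: Z = 1/(jωC) = -j/(ω·C) = 0 - j302.6 Ω
  Z3: Z = R = 1400 Ω
  Z4: Z = 1/(jωC) = -j/(ω·C) = 0 - j741.2 Ω
  Z5: Z = jωL = j·1238·0.108 = 0 + j133.7 Ω
Step 3 — Bridge requires nodal analysis (the Z5 bridge couples midpoints C and D, so the two paths cannot be reduced to a simple series/parallel combination). Setting node B to ground and injecting 1 A at node A, the 3-node admittance system at A, C, D solves to V_A = Z_AB = 1401 - j143.6 Ω = 1408∠-5.9° Ω.
Step 4 — Power factor: PF = cos(φ) = Re(Z)/|Z| = 1400.92/1408.26 = 0.9948.
Step 5 — Type: Im(Z) = -143.6 ⇒ leading (phase φ = -5.9°).

PF = 0.9948 (leading, φ = -5.9°)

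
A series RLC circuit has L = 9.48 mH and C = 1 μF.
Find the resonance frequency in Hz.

Step 1 — Resonance condition Im(Z)=0 gives ω₀ = 1/√(LC).
Step 2 — ω₀ = 1/√(0.00948·1e-06) = 1.027e+04 rad/s.
Step 3 — f₀ = ω₀/(2π) = 1635 Hz.

f₀ = 1635 Hz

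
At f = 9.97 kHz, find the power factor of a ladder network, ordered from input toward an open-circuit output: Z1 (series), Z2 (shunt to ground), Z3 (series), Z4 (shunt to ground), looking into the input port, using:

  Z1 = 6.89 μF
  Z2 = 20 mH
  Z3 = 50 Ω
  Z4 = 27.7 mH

Step 1 — Angular frequency: ω = 2π·f = 2π·9970 = 6.264e+04 rad/s.
Step 2 — Component impedances:
  Z1: Z = 1/(jωC) = -j/(ω·C) = 0 - j2.317 Ω
  Z2: Z = jωL = j·6.264e+04·0.02 = 0 + j1253 Ω
  Z3: Z = R = 50 Ω
  Z4: Z = jωL = j·6.264e+04·0.0277 = 0 + j1735 Ω
Step 3 — Ladder network (open output): work backward from the far end, alternating series and parallel combinations. Z_in = 8.788 + j725.4 Ω = 725.4∠89.3° Ω.
Step 4 — Power factor: PF = cos(φ) = Re(Z)/|Z| = 8.788/725.4 = 0.01211.
Step 5 — Type: Im(Z) = 725.4 ⇒ lagging (phase φ = 89.3°).

PF = 0.01211 (lagging, φ = 89.3°)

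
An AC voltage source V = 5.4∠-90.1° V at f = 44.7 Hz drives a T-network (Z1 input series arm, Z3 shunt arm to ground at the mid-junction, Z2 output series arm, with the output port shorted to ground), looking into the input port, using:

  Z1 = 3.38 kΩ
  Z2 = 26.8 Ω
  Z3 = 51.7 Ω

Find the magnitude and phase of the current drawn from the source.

Step 1 — Angular frequency: ω = 2π·f = 2π·44.7 = 280.9 rad/s.
Step 2 — Component impedances:
  Z1: Z = R = 3380 Ω
  Z2: Z = R = 26.8 Ω
  Z3: Z = R = 51.7 Ω
Step 3 — With the output port shorted to ground, the output series arm Z2 runs from the junction to ground; the shunt arm Z3 also runs from the junction to ground. They appear in parallel: Z3 || Z2 = 17.65 Ω.
Step 4 — Series with input arm Z1: Z_in = Z1 + (Z3 || Z2) = 3398 Ω = 3398∠0.0° Ω.
Step 5 — Source phasor: V = 5.4∠-90.1° V = -0.009425 - j5.4 V.
Step 6 — Ohm's law: I = V / Z_total = (-0.009425 - j5.4) / (3398) = -2.774e-06 - j0.001589 A.
Step 7 — Convert to polar: |I| = 0.001589 A, ∠I = -90.1°.

I = 0.001589∠-90.1° A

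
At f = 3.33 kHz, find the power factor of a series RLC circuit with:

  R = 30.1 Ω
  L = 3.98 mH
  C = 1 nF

Step 1 — Angular frequency: ω = 2π·f = 2π·3330 = 2.092e+04 rad/s.
Step 2 — Component impedances:
  R: Z = R = 30.1 Ω
  L: Z = jωL = j·2.092e+04·0.00398 = 0 + j83.27 Ω
  C: Z = 1/(jωC) = -j/(ω·C) = 0 - j4.779e+04 Ω
Step 3 — Series combination: Z_total = R + L + C = 30.1 - j4.771e+04 Ω = 4.771e+04∠-90.0° Ω.
Step 4 — Power factor: PF = cos(φ) = Re(Z)/|Z| = 30.1/4.771e+04 = 0.0006309.
Step 5 — Type: Im(Z) = -4.771e+04 ⇒ leading (phase φ = -90.0°).

PF = 0.0006309 (leading, φ = -90.0°)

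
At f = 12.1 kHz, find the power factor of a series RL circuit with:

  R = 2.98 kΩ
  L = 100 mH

Step 1 — Angular frequency: ω = 2π·f = 2π·1.21e+04 = 7.603e+04 rad/s.
Step 2 — Component impedances:
  R: Z = R = 2980 Ω
  L: Z = jωL = j·7.603e+04·0.1 = 0 + j7603 Ω
Step 3 — Series combination: Z_total = R + L = 2980 + j7603 Ω = 8166∠68.6° Ω.
Step 4 — Power factor: PF = cos(φ) = Re(Z)/|Z| = 2980/8166 = 0.3649.
Step 5 — Type: Im(Z) = 7603 ⇒ lagging (phase φ = 68.6°).

PF = 0.3649 (lagging, φ = 68.6°)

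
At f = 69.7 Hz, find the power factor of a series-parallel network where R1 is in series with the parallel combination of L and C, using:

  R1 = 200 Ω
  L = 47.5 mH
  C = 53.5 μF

Step 1 — Angular frequency: ω = 2π·f = 2π·69.7 = 437.9 rad/s.
Step 2 — Component impedances:
  R1: Z = R = 200 Ω
  L: Z = jωL = j·437.9·0.0475 = 0 + j20.8 Ω
  C: Z = 1/(jωC) = -j/(ω·C) = 0 - j42.68 Ω
Step 3 — Parallel branch: L || C = 1/(1/L + 1/C) = 0 + j40.58 Ω.
Step 4 — Series with R1: Z_total = R1 + (L || C) = 200 + j40.58 Ω = 204.1∠11.5° Ω.
Step 5 — Power factor: PF = cos(φ) = Re(Z)/|Z| = 200/204.08 = 0.98.
Step 6 — Type: Im(Z) = 40.58 ⇒ lagging (phase φ = 11.5°).

PF = 0.98 (lagging, φ = 11.5°)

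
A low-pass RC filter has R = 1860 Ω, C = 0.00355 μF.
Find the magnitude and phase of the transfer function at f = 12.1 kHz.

Step 1 — Angular frequency: ω = 2π·1.21e+04 = 7.603e+04 rad/s.
Step 2 — Transfer function: H(jω) = 1/(1 + jωRC).
Step 3 — Denominator: 1 + jωRC = 1 + j·7.603e+04·1860·3.55e-09 = 1 + j0.502.
Step 4 — H = 0.7987 - j0.401.
Step 5 — Magnitude: |H| = 0.8937 (-1.0 dB); phase: φ = -26.7°.

|H| = 0.8937 (-1.0 dB), φ = -26.7°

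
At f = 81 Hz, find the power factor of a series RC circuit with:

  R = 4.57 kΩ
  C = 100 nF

Step 1 — Angular frequency: ω = 2π·f = 2π·81 = 508.9 rad/s.
Step 2 — Component impedances:
  R: Z = R = 4570 Ω
  C: Z = 1/(jωC) = -j/(ω·C) = 0 - j1.965e+04 Ω
Step 3 — Series combination: Z_total = R + C = 4570 - j1.965e+04 Ω = 2.017e+04∠-76.9° Ω.
Step 4 — Power factor: PF = cos(φ) = Re(Z)/|Z| = 4570/20173 = 0.2265.
Step 5 — Type: Im(Z) = -1.965e+04 ⇒ leading (phase φ = -76.9°).

PF = 0.2265 (leading, φ = -76.9°)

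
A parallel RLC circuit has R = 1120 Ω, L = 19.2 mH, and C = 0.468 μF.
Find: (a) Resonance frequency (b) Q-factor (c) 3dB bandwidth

Step 1 — Resonance: ω₀ = 1/√(LC) = 1/√(0.0192·4.68e-07) = 1.055e+04 rad/s.
Step 2 — f₀ = ω₀/(2π) = 1679 Hz.
Step 3 — Parallel Q: Q = R/(ω₀L) = 1120/(1.055e+04·0.0192) = 5.53.
Step 4 — Bandwidth: Δω = ω₀/Q = 1908 rad/s; BW = Δω/(2π) = 303.6 Hz.

(a) f₀ = 1679 Hz  (b) Q = 5.53  (c) BW = 303.6 Hz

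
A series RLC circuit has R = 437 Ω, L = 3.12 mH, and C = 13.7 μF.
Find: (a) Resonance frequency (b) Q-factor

Step 1 — Resonance condition Im(Z)=0 gives ω₀ = 1/√(LC).
Step 2 — ω₀ = 1/√(0.00312·1.37e-05) = 4837 rad/s.
Step 3 — f₀ = ω₀/(2π) = 769.8 Hz.
Step 4 — Series Q: Q = ω₀L/R = 4837·0.00312/437 = 0.03453.

(a) f₀ = 769.8 Hz  (b) Q = 0.03453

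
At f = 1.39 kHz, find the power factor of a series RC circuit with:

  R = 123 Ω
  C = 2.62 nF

Step 1 — Angular frequency: ω = 2π·f = 2π·1390 = 8734 rad/s.
Step 2 — Component impedances:
  R: Z = R = 123 Ω
  C: Z = 1/(jωC) = -j/(ω·C) = 0 - j4.37e+04 Ω
Step 3 — Series combination: Z_total = R + C = 123 - j4.37e+04 Ω = 4.37e+04∠-89.8° Ω.
Step 4 — Power factor: PF = cos(φ) = Re(Z)/|Z| = 123/43702.4 = 0.002814.
Step 5 — Type: Im(Z) = -4.37e+04 ⇒ leading (phase φ = -89.8°).

PF = 0.002814 (leading, φ = -89.8°)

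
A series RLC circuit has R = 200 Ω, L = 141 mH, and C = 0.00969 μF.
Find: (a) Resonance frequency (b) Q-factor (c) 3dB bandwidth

Step 1 — Resonance condition Im(Z)=0 gives ω₀ = 1/√(LC).
Step 2 — ω₀ = 1/√(0.141·9.69e-09) = 2.705e+04 rad/s.
Step 3 — f₀ = ω₀/(2π) = 4306 Hz.
Step 4 — Series Q: Q = ω₀L/R = 2.705e+04·0.141/200 = 19.07.
Step 5 — 3dB bandwidth: Δω = ω₀/Q = 1418 rad/s; BW = Δω/(2π) = 225.8 Hz.

(a) f₀ = 4306 Hz  (b) Q = 19.07  (c) BW = 225.8 Hz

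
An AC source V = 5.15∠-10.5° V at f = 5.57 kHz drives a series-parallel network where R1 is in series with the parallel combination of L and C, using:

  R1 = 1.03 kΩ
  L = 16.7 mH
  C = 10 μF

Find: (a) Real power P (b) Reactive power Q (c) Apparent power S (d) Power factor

Step 1 — Angular frequency: ω = 2π·f = 2π·5570 = 3.5e+04 rad/s.
Step 2 — Component impedances:
  R1: Z = R = 1030 Ω
  L: Z = jωL = j·3.5e+04·0.0167 = 0 + j584.5 Ω
  C: Z = 1/(jωC) = -j/(ω·C) = 0 - j2.857 Ω
Step 3 — Parallel branch: L || C = 1/(1/L + 1/C) = 0 - j2.871 Ω.
Step 4 — Series with R1: Z_total = R1 + (L || C) = 1030 - j2.871 Ω = 1030∠-0.2° Ω.
Step 5 — Source phasor: V = 5.15∠-10.5° V = 5.064 - j0.9385 V.
Step 6 — Current: I = V / Z = 0.004919 - j0.0008975 A = 0.005∠-10.3° A.
Step 7 — Complex power: S = V·I* = 0.02575 - j7.178e-05 VA.
Step 8 — Real power: P = Re(S) = 0.02575 W.
Step 9 — Reactive power: Q = Im(S) = -7.178e-05 VAR.
Step 10 — Apparent power: |S| = 0.02575 VA.
Step 11 — Power factor: PF = P/|S| = 1 (leading).

(a) P = 0.02575 W  (b) Q = -7.178e-05 VAR  (c) S = 0.02575 VA  (d) PF = 1 (leading)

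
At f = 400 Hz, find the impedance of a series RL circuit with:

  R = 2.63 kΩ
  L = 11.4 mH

Step 1 — Angular frequency: ω = 2π·f = 2π·400 = 2513 rad/s.
Step 2 — Component impedances:
  R: Z = R = 2630 Ω
  L: Z = jωL = j·2513·0.0114 = 0 + j28.65 Ω
Step 3 — Series combination: Z_total = R + L = 2630 + j28.65 Ω = 2630∠0.6° Ω.

Z = 2630 + j28.65 Ω = 2630∠0.6° Ω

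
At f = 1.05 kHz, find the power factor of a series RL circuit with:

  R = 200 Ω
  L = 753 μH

Step 1 — Angular frequency: ω = 2π·f = 2π·1050 = 6597 rad/s.
Step 2 — Component impedances:
  R: Z = R = 200 Ω
  L: Z = jωL = j·6597·0.000753 = 0 + j4.968 Ω
Step 3 — Series combination: Z_total = R + L = 200 + j4.968 Ω = 200.1∠1.4° Ω.
Step 4 — Power factor: PF = cos(φ) = Re(Z)/|Z| = 200/200.06 = 0.9997.
Step 5 — Type: Im(Z) = 4.968 ⇒ lagging (phase φ = 1.4°).

PF = 0.9997 (lagging, φ = 1.4°)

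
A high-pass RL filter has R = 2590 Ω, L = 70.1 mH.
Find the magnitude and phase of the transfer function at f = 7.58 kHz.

Step 1 — Angular frequency: ω = 2π·7580 = 4.763e+04 rad/s.
Step 2 — Transfer function: H(jω) = jωL/(R + jωL).
Step 3 — Numerator jωL = j·3339; denominator R + jωL = 2590 + j3339.
Step 4 — H = 0.6243 + j0.4843.
Step 5 — Magnitude: |H| = 0.7901 (-2.0 dB); phase: φ = 37.8°.

|H| = 0.7901 (-2.0 dB), φ = 37.8°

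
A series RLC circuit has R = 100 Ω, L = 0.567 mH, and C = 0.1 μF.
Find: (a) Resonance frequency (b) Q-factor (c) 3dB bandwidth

Step 1 — Resonance: ω₀ = 1/√(LC) = 1/√(0.000567·1e-07) = 1.328e+05 rad/s.
Step 2 — f₀ = ω₀/(2π) = 2.114e+04 Hz.
Step 3 — Series Q: Q = ω₀L/R = 1.328e+05·0.000567/100 = 0.753.
Step 4 — Bandwidth: Δω = ω₀/Q = 1.764e+05 rad/s; BW = Δω/(2π) = 2.807e+04 Hz.

(a) f₀ = 2.114e+04 Hz  (b) Q = 0.753  (c) BW = 2.807e+04 Hz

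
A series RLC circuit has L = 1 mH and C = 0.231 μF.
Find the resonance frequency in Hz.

Step 1 — Resonance condition Im(Z)=0 gives ω₀ = 1/√(LC).
Step 2 — ω₀ = 1/√(0.001·2.31e-07) = 6.58e+04 rad/s.
Step 3 — f₀ = ω₀/(2π) = 1.047e+04 Hz.

f₀ = 1.047e+04 Hz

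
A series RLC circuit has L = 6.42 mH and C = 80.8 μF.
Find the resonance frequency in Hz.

Step 1 — Resonance condition Im(Z)=0 gives ω₀ = 1/√(LC).
Step 2 — ω₀ = 1/√(0.00642·8.08e-05) = 1388 rad/s.
Step 3 — f₀ = ω₀/(2π) = 221 Hz.

f₀ = 221 Hz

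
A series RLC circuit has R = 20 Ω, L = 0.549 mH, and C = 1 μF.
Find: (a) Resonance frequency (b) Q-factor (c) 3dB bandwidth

Step 1 — Resonance condition Im(Z)=0 gives ω₀ = 1/√(LC).
Step 2 — ω₀ = 1/√(0.000549·1e-06) = 4.268e+04 rad/s.
Step 3 — f₀ = ω₀/(2π) = 6793 Hz.
Step 4 — Series Q: Q = ω₀L/R = 4.268e+04·0.000549/20 = 1.172.
Step 5 — 3dB bandwidth: Δω = ω₀/Q = 3.643e+04 rad/s; BW = Δω/(2π) = 5798 Hz.

(a) f₀ = 6793 Hz  (b) Q = 1.172  (c) BW = 5798 Hz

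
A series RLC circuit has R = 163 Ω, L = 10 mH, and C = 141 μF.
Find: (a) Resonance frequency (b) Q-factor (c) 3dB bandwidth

Step 1 — Resonance condition Im(Z)=0 gives ω₀ = 1/√(LC).
Step 2 — ω₀ = 1/√(0.01·0.000141) = 842.2 rad/s.
Step 3 — f₀ = ω₀/(2π) = 134 Hz.
Step 4 — Series Q: Q = ω₀L/R = 842.2·0.01/163 = 0.05167.
Step 5 — 3dB bandwidth: Δω = ω₀/Q = 1.63e+04 rad/s; BW = Δω/(2π) = 2594 Hz.

(a) f₀ = 134 Hz  (b) Q = 0.05167  (c) BW = 2594 Hz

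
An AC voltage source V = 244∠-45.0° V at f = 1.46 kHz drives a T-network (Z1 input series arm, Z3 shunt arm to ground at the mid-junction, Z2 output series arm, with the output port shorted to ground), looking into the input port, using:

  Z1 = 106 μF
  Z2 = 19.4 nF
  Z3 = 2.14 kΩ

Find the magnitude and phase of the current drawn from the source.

Step 1 — Angular frequency: ω = 2π·f = 2π·1460 = 9173 rad/s.
Step 2 — Component impedances:
  Z1: Z = 1/(jωC) = -j/(ω·C) = 0 - j1.028 Ω
  Z2: Z = 1/(jωC) = -j/(ω·C) = 0 - j5619 Ω
  Z3: Z = R = 2140 Ω
Step 3 — With the output port shorted to ground, the output series arm Z2 runs from the junction to ground; the shunt arm Z3 also runs from the junction to ground. They appear in parallel: Z3 || Z2 = 1869 - j711.8 Ω.
Step 4 — Series with input arm Z1: Z_in = Z1 + (Z3 || Z2) = 1869 - j712.8 Ω = 2000∠-20.9° Ω.
Step 5 — Source phasor: V = 244∠-45.0° V = 172.5 - j172.5 V.
Step 6 — Ohm's law: I = V / Z_total = (172.5 - j172.5) / (1869 - j712.8) = 0.1113 - j0.04986 A.
Step 7 — Convert to polar: |I| = 0.122 A, ∠I = -24.1°.

I = 0.122∠-24.1° A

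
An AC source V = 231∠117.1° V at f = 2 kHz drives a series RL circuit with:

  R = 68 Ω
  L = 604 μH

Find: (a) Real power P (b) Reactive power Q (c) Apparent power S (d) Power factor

Step 1 — Angular frequency: ω = 2π·f = 2π·2000 = 1.257e+04 rad/s.
Step 2 — Component impedances:
  R: Z = R = 68 Ω
  L: Z = jωL = j·1.257e+04·0.000604 = 0 + j7.59 Ω
Step 3 — Series combination: Z_total = R + L = 68 + j7.59 Ω = 68.42∠6.4° Ω.
Step 4 — Source phasor: V = 231∠117.1° V = -105.2 + j205.6 V.
Step 5 — Current: I = V / Z = -1.195 + j3.157 A = 3.376∠110.7° A.
Step 6 — Complex power: S = V·I* = 775.1 + j86.51 VA.
Step 7 — Real power: P = Re(S) = 775.1 W.
Step 8 — Reactive power: Q = Im(S) = 86.51 VAR.
Step 9 — Apparent power: |S| = 779.9 VA.
Step 10 — Power factor: PF = P/|S| = 0.9938 (lagging).

(a) P = 775.1 W  (b) Q = 86.51 VAR  (c) S = 779.9 VA  (d) PF = 0.9938 (lagging)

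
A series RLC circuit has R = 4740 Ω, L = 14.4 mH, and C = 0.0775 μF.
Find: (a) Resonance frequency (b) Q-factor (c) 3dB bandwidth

Step 1 — Resonance: ω₀ = 1/√(LC) = 1/√(0.0144·7.75e-08) = 2.993e+04 rad/s.
Step 2 — f₀ = ω₀/(2π) = 4764 Hz.
Step 3 — Series Q: Q = ω₀L/R = 2.993e+04·0.0144/4740 = 0.09094.
Step 4 — Bandwidth: Δω = ω₀/Q = 3.292e+05 rad/s; BW = Δω/(2π) = 5.239e+04 Hz.

(a) f₀ = 4764 Hz  (b) Q = 0.09094  (c) BW = 5.239e+04 Hz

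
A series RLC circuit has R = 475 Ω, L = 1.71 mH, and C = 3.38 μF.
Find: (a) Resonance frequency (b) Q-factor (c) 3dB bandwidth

Step 1 — Resonance condition Im(Z)=0 gives ω₀ = 1/√(LC).
Step 2 — ω₀ = 1/√(0.00171·3.38e-06) = 1.315e+04 rad/s.
Step 3 — f₀ = ω₀/(2π) = 2093 Hz.
Step 4 — Series Q: Q = ω₀L/R = 1.315e+04·0.00171/475 = 0.04735.
Step 5 — 3dB bandwidth: Δω = ω₀/Q = 2.778e+05 rad/s; BW = Δω/(2π) = 4.421e+04 Hz.

(a) f₀ = 2093 Hz  (b) Q = 0.04735  (c) BW = 4.421e+04 Hz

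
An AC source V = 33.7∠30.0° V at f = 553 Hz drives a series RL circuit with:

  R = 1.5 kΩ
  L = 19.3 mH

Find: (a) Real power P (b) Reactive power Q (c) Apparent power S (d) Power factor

Step 1 — Angular frequency: ω = 2π·f = 2π·553 = 3475 rad/s.
Step 2 — Component impedances:
  R: Z = R = 1500 Ω
  L: Z = jωL = j·3475·0.0193 = 0 + j67.06 Ω
Step 3 — Series combination: Z_total = R + L = 1500 + j67.06 Ω = 1501∠2.6° Ω.
Step 4 — Source phasor: V = 33.7∠30.0° V = 29.19 + j16.85 V.
Step 5 — Current: I = V / Z = 0.01992 + j0.01034 A = 0.02244∠27.4° A.
Step 6 — Complex power: S = V·I* = 0.7556 + j0.03378 VA.
Step 7 — Real power: P = Re(S) = 0.7556 W.
Step 8 — Reactive power: Q = Im(S) = 0.03378 VAR.
Step 9 — Apparent power: |S| = 0.7564 VA.
Step 10 — Power factor: PF = P/|S| = 0.999 (lagging).

(a) P = 0.7556 W  (b) Q = 0.03378 VAR  (c) S = 0.7564 VA  (d) PF = 0.999 (lagging)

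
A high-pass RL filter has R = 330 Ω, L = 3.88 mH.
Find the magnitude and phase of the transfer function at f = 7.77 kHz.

Step 1 — Angular frequency: ω = 2π·7770 = 4.882e+04 rad/s.
Step 2 — Transfer function: H(jω) = jωL/(R + jωL).
Step 3 — Numerator jωL = j·189.4; denominator R + jωL = 330 + j189.4.
Step 4 — H = 0.2478 + j0.4318.
Step 5 — Magnitude: |H| = 0.4978 (-6.1 dB); phase: φ = 60.1°.

|H| = 0.4978 (-6.1 dB), φ = 60.1°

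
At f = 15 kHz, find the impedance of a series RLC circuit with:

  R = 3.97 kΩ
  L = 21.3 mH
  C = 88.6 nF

Step 1 — Angular frequency: ω = 2π·f = 2π·1.5e+04 = 9.425e+04 rad/s.
Step 2 — Component impedances:
  R: Z = R = 3970 Ω
  L: Z = jωL = j·9.425e+04·0.0213 = 0 + j2007 Ω
  C: Z = 1/(jωC) = -j/(ω·C) = 0 - j119.8 Ω
Step 3 — Series combination: Z_total = R + L + C = 3970 + j1888 Ω = 4396∠25.4° Ω.

Z = 3970 + j1888 Ω = 4396∠25.4° Ω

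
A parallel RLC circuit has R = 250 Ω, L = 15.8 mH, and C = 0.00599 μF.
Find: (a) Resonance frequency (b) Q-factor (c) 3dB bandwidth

Step 1 — Resonance: ω₀ = 1/√(LC) = 1/√(0.0158·5.99e-09) = 1.028e+05 rad/s.
Step 2 — f₀ = ω₀/(2π) = 1.636e+04 Hz.
Step 3 — Parallel Q: Q = R/(ω₀L) = 250/(1.028e+05·0.0158) = 0.1539.
Step 4 — Bandwidth: Δω = ω₀/Q = 6.678e+05 rad/s; BW = Δω/(2π) = 1.063e+05 Hz.

(a) f₀ = 1.636e+04 Hz  (b) Q = 0.1539  (c) BW = 1.063e+05 Hz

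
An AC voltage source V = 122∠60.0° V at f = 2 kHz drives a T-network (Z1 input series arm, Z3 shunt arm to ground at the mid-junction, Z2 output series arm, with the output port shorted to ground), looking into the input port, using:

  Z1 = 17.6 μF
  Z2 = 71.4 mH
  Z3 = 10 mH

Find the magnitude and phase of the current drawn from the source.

Step 1 — Angular frequency: ω = 2π·f = 2π·2000 = 1.257e+04 rad/s.
Step 2 — Component impedances:
  Z1: Z = 1/(jωC) = -j/(ω·C) = 0 - j4.521 Ω
  Z2: Z = jωL = j·1.257e+04·0.0714 = 0 + j897.2 Ω
  Z3: Z = jωL = j·1.257e+04·0.01 = 0 + j125.7 Ω
Step 3 — With the output port shorted to ground, the output series arm Z2 runs from the junction to ground; the shunt arm Z3 also runs from the junction to ground. They appear in parallel: Z3 || Z2 = 0 + j110.2 Ω.
Step 4 — Series with input arm Z1: Z_in = Z1 + (Z3 || Z2) = 0 + j105.7 Ω = 105.7∠90.0° Ω.
Step 5 — Source phasor: V = 122∠60.0° V = 61 + j105.7 V.
Step 6 — Ohm's law: I = V / Z_total = (61 + j105.7) / (0 + j105.7) = 0.9995 - j0.5771 A.
Step 7 — Convert to polar: |I| = 1.154 A, ∠I = -30.0°.

I = 1.154∠-30.0° A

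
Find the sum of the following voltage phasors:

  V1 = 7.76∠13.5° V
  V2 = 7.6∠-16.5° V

Step 1 — Convert each phasor to rectangular form:
  V1 = 7.76·(cos(13.5°) + j·sin(13.5°)) = 7.546 + j1.812 V
  V2 = 7.6·(cos(-16.5°) + j·sin(-16.5°)) = 7.287 - j2.159 V
Step 2 — Sum components: V_total = 14.83 - j0.347 V.
Step 3 — Convert to polar: |V_total| = 14.84 V, ∠V_total = -1.3°.

V_total = 14.84∠-1.3° V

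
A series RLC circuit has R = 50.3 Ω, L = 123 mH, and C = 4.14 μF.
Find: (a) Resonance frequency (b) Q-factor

Step 1 — Resonance condition Im(Z)=0 gives ω₀ = 1/√(LC).
Step 2 — ω₀ = 1/√(0.123·4.14e-06) = 1401 rad/s.
Step 3 — f₀ = ω₀/(2π) = 223 Hz.
Step 4 — Series Q: Q = ω₀L/R = 1401·0.123/50.3 = 3.427.

(a) f₀ = 223 Hz  (b) Q = 3.427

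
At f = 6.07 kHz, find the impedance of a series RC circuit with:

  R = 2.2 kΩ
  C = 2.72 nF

Step 1 — Angular frequency: ω = 2π·f = 2π·6070 = 3.814e+04 rad/s.
Step 2 — Component impedances:
  R: Z = R = 2200 Ω
  C: Z = 1/(jωC) = -j/(ω·C) = 0 - j9640 Ω
Step 3 — Series combination: Z_total = R + C = 2200 - j9640 Ω = 9888∠-77.1° Ω.

Z = 2200 - j9640 Ω = 9888∠-77.1° Ω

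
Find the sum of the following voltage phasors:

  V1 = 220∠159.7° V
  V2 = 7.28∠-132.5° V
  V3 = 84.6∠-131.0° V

Step 1 — Convert each phasor to rectangular form:
  V1 = 220·(cos(159.7°) + j·sin(159.7°)) = -206.3 + j76.33 V
  V2 = 7.28·(cos(-132.5°) + j·sin(-132.5°)) = -4.918 - j5.367 V
  V3 = 84.6·(cos(-131.0°) + j·sin(-131.0°)) = -55.5 - j63.85 V
Step 2 — Sum components: V_total = -266.8 + j7.11 V.
Step 3 — Convert to polar: |V_total| = 266.9 V, ∠V_total = 178.5°.

V_total = 266.9∠178.5° V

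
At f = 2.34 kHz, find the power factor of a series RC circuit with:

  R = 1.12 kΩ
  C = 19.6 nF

Step 1 — Angular frequency: ω = 2π·f = 2π·2340 = 1.47e+04 rad/s.
Step 2 — Component impedances:
  R: Z = R = 1120 Ω
  C: Z = 1/(jωC) = -j/(ω·C) = 0 - j3470 Ω
Step 3 — Series combination: Z_total = R + C = 1120 - j3470 Ω = 3646∠-72.1° Ω.
Step 4 — Power factor: PF = cos(φ) = Re(Z)/|Z| = 1120/3646 = 0.3072.
Step 5 — Type: Im(Z) = -3470 ⇒ leading (phase φ = -72.1°).

PF = 0.3072 (leading, φ = -72.1°)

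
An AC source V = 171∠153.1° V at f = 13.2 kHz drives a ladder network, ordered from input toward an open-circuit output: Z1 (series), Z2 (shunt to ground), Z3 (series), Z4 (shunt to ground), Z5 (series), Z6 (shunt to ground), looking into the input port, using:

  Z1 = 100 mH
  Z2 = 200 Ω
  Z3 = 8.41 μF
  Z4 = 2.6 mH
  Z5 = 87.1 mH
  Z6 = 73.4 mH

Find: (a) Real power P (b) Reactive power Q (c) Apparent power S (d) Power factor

Step 1 — Angular frequency: ω = 2π·f = 2π·1.32e+04 = 8.294e+04 rad/s.
Step 2 — Component impedances:
  Z1: Z = jωL = j·8.294e+04·0.1 = 0 + j8294 Ω
  Z2: Z = R = 200 Ω
  Z3: Z = 1/(jωC) = -j/(ω·C) = 0 - j1.434 Ω
  Z4: Z = jωL = j·8.294e+04·0.0026 = 0 + j215.6 Ω
  Z5: Z = jωL = j·8.294e+04·0.0871 = 0 + j7224 Ω
  Z6: Z = jωL = j·8.294e+04·0.0734 = 0 + j6088 Ω
Step 3 — Ladder network (open output): work backward from the far end, alternating series and parallel combinations. Z_in = 105.2 + j8394 Ω = 8394∠89.3° Ω.
Step 4 — Source phasor: V = 171∠153.1° V = -152.5 + j77.37 V.
Step 5 — Current: I = V / Z = 0.008988 + j0.01828 A = 0.02037∠63.8° A.
Step 6 — Complex power: S = V·I* = 0.04367 + j3.483 VA.
Step 7 — Real power: P = Re(S) = 0.04367 W.
Step 8 — Reactive power: Q = Im(S) = 3.483 VAR.
Step 9 — Apparent power: |S| = 3.483 VA.
Step 10 — Power factor: PF = P/|S| = 0.01254 (lagging).

(a) P = 0.04367 W  (b) Q = 3.483 VAR  (c) S = 3.483 VA  (d) PF = 0.01254 (lagging)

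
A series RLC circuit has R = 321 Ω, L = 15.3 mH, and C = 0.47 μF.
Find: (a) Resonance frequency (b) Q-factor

Step 1 — Resonance condition Im(Z)=0 gives ω₀ = 1/√(LC).
Step 2 — ω₀ = 1/√(0.0153·4.7e-07) = 1.179e+04 rad/s.
Step 3 — f₀ = ω₀/(2π) = 1877 Hz.
Step 4 — Series Q: Q = ω₀L/R = 1.179e+04·0.0153/321 = 0.5621.

(a) f₀ = 1877 Hz  (b) Q = 0.5621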